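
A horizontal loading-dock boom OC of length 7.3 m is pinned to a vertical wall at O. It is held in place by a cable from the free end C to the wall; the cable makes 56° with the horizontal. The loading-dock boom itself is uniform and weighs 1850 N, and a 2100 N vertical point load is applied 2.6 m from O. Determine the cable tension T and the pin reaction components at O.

ΣM about O: T·sin56°·7.3 − 1850·3.65 − 2100·2.6 = 0 → T = 12212.5/(7.3·0.829038) = 2017.94 ≈ 2018 N.
ΣF_x = 0: O_x − T·cos56° = 0 → O_x = 2017.94 × 0.559193 = 1128 N.
ΣF_y = 0: O_y + T·sin56° − 1850 − 2100 = 0 → O_y = 3950 − 2017.94 × 0.829038 = 2277 N.

T = 2018 N, O_x = 1128 N, O_y = 2277 N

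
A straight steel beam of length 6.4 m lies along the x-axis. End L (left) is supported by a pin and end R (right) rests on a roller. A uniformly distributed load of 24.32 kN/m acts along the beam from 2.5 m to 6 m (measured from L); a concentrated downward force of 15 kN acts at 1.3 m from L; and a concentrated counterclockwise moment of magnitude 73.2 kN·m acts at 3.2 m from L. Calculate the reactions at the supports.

Resultant of the distributed load: 24.32 × 3.5 = 85.12 kN at 4.25 m from L.
ΣM about L: R_y·6.4 − (24.32·3.5)·4.25 − 15·1.3 + 73.2 = 0 → R_y = 308.06/6.4 = 48.1344 ≈ 48.13 kN.
ΣF_y = 0: L_y + 48.1344 − 24.32·3.5 − 15 = 0 → L_y = 51.99 kN.
ΣF_x = 0: no horizontal applied forces, so L_x = 0.

L_x = 0, L_y = 51.99 kN, R_y = 48.13 kN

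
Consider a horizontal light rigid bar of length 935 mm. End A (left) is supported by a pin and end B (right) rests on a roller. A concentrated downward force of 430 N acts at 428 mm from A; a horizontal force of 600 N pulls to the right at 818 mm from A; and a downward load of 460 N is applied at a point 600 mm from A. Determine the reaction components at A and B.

A_x = -600.0 N, A_y = 398.0 N, B_y = 492.0 N

ΣM about A: B_y·935 − 430·428 − 460·600 = 0 → B_y = 460040/935 = 492.021 ≈ 492.0 N.
ΣF_y = 0: A_y + 492.021 − 430 − 460 = 0 → A_y = 398.0 N.
ΣF_x = 0: A_x + 600 = 0 → A_x = -600.0 N.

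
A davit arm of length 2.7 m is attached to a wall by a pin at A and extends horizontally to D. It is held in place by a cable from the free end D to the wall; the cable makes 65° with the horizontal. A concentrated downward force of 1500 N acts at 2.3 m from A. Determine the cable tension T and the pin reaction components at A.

ΣM about A: T·sin65°·2.7 − 1500·2.3 = 0 → T = 3450/(2.7·0.906308) = 1409.87 ≈ 1410 N.
ΣF_x = 0: A_x − T·cos65° = 0 → A_x = 1409.87 × 0.422618 = 595.8 N.
ΣF_y = 0: A_y + T·sin65° − 1500 = 0 → A_y = 1500 − 1409.87 × 0.906308 = 222.2 N.

T = 1410 N, A_x = 595.8 N, A_y = 222.2 N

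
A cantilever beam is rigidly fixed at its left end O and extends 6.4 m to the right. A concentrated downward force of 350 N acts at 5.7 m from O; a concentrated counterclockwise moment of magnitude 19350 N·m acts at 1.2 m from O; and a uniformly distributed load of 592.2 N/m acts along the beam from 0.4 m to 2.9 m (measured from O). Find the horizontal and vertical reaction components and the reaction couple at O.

Resultant of the distributed load: 592.2 × 2.5 = 1480.5 N at 1.65 m from O.
ΣF_x = 0: O_x = 0.
ΣF_y = 0: O_y − 350 − 592.2·2.5 = 0 → O_y = 1830 N.
ΣM about O: M_O − 350·5.7 + 19350 − (592.2·2.5)·1.65 = 0 → M_O = -14910 N·m.

O_x = 0, O_y = 1830 N, M_O = -14910 N·m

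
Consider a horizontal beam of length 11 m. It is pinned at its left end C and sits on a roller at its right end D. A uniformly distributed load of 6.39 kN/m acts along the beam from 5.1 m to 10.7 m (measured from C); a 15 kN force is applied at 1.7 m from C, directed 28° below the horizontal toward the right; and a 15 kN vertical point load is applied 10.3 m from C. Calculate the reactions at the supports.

C_x = -13.24 kN, C_y = 16.99 kN, D_y = 40.83 kN

Resultant of the distributed load: 6.39 × 5.6 = 35.784 kN at 7.9 m from C.
Moments about C: D_y·11 − (6.39·5.6)·7.9 − 15·sin28°·1.7 − 15·10.3 = 0 → D_y = 449.165/11 = 40.8332 ≈ 40.83 kN.
ΣF_y = 0: C_y + 40.8332 − 6.39·5.6 − 15·sin28° − 15 = 0 → C_y = 16.99 kN.
ΣF_x = 0: C_x + 15·cos28° = 0 → C_x = -13.24 kN.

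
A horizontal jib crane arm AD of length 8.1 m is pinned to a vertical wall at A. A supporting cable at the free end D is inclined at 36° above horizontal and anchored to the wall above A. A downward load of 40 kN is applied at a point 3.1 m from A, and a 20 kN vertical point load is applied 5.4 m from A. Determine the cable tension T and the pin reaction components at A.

ΣM about A: T·sin36°·8.1 − 40·3.1 − 20·5.4 = 0 → T = 232/(8.1·0.587785) = 48.7287 ≈ 48.73 kN.
ΣF_x = 0: A_x − T·cos36° = 0 → A_x = 48.7287 × 0.809017 = 39.42 kN.
ΣF_y = 0: A_y + T·sin36° − 40 − 20 = 0 → A_y = 60 − 48.7287 × 0.587785 = 31.36 kN.

T = 48.73 kN, A_x = 39.42 kN, A_y = 31.36 kN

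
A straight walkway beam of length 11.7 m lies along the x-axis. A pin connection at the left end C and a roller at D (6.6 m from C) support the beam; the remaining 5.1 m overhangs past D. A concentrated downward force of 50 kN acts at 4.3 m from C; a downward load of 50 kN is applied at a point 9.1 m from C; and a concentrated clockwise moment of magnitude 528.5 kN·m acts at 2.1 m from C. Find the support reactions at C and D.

C_x = 0, C_y = -81.59 kN, D_y = 181.6 kN

ΣM about C: D_y·6.6 − 50·4.3 − 50·9.1 − 528.5 = 0 → D_y = 1198.5/6.6 = 181.591 ≈ 181.6 kN.
ΣF_y = 0: C_y + 181.591 − 50 − 50 = 0 → C_y = -81.59 kN.
ΣF_x = 0: no horizontal applied forces, so C_x = 0.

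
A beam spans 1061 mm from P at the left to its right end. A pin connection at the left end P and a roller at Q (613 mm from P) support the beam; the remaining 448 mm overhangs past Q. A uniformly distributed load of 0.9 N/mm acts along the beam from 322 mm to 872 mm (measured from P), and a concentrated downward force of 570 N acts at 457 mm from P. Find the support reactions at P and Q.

P_x = 0, P_y = 158.0 N, Q_y = 907.0 N

Resultant of the distributed load: 0.9 × 550 = 495 N at 597 mm from P.
Taking moments about P: Q_y·613 − (0.9·550)·597 − 570·457 = 0 → Q_y = 556005/613 = 907.023 ≈ 907.0 N.
ΣF_y = 0: P_y + 907.023 − 0.9·550 − 570 = 0 → P_y = 158.0 N.
ΣF_x = 0: no horizontal applied forces, so P_x = 0.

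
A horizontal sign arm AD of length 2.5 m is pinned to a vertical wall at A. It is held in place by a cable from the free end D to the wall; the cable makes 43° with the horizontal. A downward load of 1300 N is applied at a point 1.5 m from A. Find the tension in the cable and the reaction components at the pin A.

T = 1144 N, A_x = 836.4 N, A_y = 520.0 N

ΣM about A: T·sin43°·2.5 − 1300·1.5 = 0 → T = 1950/(2.5·0.681998) = 1143.7 ≈ 1144 N.
ΣF_x = 0: A_x − T·cos43° = 0 → A_x = 1143.7 × 0.731354 = 836.4 N.
ΣF_y = 0: A_y + T·sin43° − 1300 = 0 → A_y = 1300 − 1143.7 × 0.681998 = 520.0 N.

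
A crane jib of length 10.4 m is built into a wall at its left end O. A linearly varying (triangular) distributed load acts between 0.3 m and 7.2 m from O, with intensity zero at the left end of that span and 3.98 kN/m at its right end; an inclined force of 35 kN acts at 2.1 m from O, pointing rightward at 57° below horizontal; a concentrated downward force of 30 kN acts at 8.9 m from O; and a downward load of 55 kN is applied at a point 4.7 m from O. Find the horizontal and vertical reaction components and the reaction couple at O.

Resultant of the triangular load: ½ × 3.98 × 6.9 = 13.731 kN, acting at 4.9 m from O (one-third of the span from the peak).
ΣF_x = 0: O_x + 35·cos57° = 0 → O_x = -19.06 kN.
ΣF_y = 0: O_y − ½·3.98·6.9 − 35·sin57° − 30 − 55 = 0 → O_y = 128.1 kN.
ΣM about O: M_O − (½·3.98·6.9)·4.9 − 35·sin57°·2.1 − 30·8.9 − 55·4.7 = 0 → M_O = 654.4 kN·m.

O_x = -19.06 kN, O_y = 128.1 kN, M_O = 654.4 kN·m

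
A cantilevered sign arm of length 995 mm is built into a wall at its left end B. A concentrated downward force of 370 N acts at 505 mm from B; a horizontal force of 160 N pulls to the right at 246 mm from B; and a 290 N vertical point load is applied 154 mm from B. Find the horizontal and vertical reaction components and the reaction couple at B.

B_x = -160.0 N, B_y = 660.0 N, M_B = 231500 N·mm

ΣF_x = 0: B_x + 160 = 0 → B_x = -160.0 N.
ΣF_y = 0: B_y − 370 − 290 = 0 → B_y = 660.0 N.
ΣM about B: M_B − 370·505 − 290·154 = 0 → M_B = 231500 N·mm.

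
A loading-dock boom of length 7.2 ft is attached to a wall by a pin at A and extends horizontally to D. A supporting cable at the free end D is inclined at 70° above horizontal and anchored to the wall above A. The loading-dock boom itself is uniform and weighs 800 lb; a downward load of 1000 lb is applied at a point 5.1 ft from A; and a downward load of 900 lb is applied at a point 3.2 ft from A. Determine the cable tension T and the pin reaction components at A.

ΣM about A: T·sin70°·7.2 − 800·3.6 − 1000·5.1 − 900·3.2 = 0 → T = 10860/(7.2·0.939693) = 1605.13 ≈ 1605 lb.
ΣF_x = 0: A_x − T·cos70° = 0 → A_x = 1605.13 × 0.34202 = 549.0 lb.
ΣF_y = 0: A_y + T·sin70° − 800 − 1000 − 900 = 0 → A_y = 2700 − 1605.13 × 0.939693 = 1192 lb.

T = 1605 lb, A_x = 549.0 lb, A_y = 1192 lb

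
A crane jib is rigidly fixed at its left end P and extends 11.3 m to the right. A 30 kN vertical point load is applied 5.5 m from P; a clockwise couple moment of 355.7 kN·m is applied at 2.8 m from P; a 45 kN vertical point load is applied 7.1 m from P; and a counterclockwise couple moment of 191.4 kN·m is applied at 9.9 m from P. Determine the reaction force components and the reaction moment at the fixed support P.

ΣF_x = 0: P_x = 0.
ΣF_y = 0: P_y − 30 − 45 = 0 → P_y = 75.00 kN.
ΣM about P: M_P − 30·5.5 − 355.7 − 45·7.1 + 191.4 = 0 → M_P = 648.8 kN·m.

P_x = 0, P_y = 75.00 kN, M_P = 648.8 kN·m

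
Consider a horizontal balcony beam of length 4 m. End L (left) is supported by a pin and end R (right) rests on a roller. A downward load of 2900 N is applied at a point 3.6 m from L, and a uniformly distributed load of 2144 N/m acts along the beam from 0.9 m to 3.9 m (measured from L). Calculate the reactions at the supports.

Resultant of the distributed load: 2144 × 3 = 6432 N at 2.4 m from L.
ΣM about L: R_y·4 − 2900·3.6 − (2144·3)·2.4 = 0 → R_y = 25876.8/4 = 6469.2 ≈ 6469 N.
ΣF_y = 0: L_y + 6469.2 − 2900 − 2144·3 = 0 → L_y = 2863 N.
ΣF_x = 0: no horizontal applied forces, so L_x = 0.

L_x = 0, L_y = 2863 N, R_y = 6469 N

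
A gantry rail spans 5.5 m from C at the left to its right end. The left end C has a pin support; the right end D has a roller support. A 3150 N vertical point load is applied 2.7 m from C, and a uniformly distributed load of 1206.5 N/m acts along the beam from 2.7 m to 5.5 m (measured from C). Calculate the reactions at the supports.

C_x = 0, C_y = 2464 N, D_y = 4065 N

Resultant of the distributed load: 1206.5 × 2.8 = 3378.2 N at 4.1 m from C.
Taking moments about C: D_y·5.5 − 3150·2.7 − (1206.5·2.8)·4.1 = 0 → D_y = 22355.62/5.5 = 4064.66 ≈ 4065 N.
ΣF_y = 0: C_y + 4064.66 − 3150 − 1206.5·2.8 = 0 → C_y = 2464 N.
ΣF_x = 0: no horizontal applied forces, so C_x = 0.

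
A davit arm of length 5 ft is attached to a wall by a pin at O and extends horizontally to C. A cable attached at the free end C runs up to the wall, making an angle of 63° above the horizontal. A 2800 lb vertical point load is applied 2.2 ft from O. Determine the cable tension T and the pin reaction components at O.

T = 1383 lb, O_x = 627.7 lb, O_y = 1568 lb

ΣM about O: T·sin63°·5 − 2800·2.2 = 0 → T = 6160/(5·0.891007) = 1382.71 ≈ 1383 lb.
ΣF_x = 0: O_x − T·cos63° = 0 → O_x = 1382.71 × 0.45399 = 627.7 lb.
ΣF_y = 0: O_y + T·sin63° − 2800 = 0 → O_y = 2800 − 1382.71 × 0.891007 = 1568 lb.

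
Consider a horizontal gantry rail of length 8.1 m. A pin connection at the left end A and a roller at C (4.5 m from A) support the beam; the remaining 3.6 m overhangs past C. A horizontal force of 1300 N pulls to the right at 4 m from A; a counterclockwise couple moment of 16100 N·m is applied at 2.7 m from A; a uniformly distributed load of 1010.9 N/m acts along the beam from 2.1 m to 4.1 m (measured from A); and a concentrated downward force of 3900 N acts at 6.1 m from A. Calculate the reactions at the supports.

A_x = -1300 N, A_y = 2820 N, C_y = 3102 N

Resultant of the distributed load: 1010.9 × 2 = 2021.8 N at 3.1 m from A.
Taking moments about A: C_y·4.5 + 16100 − (1010.9·2)·3.1 − 3900·6.1 = 0 → C_y = 13957.58/4.5 = 3101.68 ≈ 3102 N.
ΣF_y = 0: A_y + 3101.68 − 1010.9·2 − 3900 = 0 → A_y = 2820 N.
ΣF_x = 0: A_x + 1300 = 0 → A_x = -1300 N.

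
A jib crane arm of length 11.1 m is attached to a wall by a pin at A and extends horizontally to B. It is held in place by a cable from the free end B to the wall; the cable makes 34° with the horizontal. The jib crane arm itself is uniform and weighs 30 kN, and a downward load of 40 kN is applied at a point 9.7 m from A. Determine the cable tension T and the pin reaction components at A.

T = 89.33 kN, A_x = 74.06 kN, A_y = 20.05 kN

ΣM about A: T·sin34°·11.1 − 30·5.55 − 40·9.7 = 0 → T = 554.5/(11.1·0.559193) = 89.334 ≈ 89.33 kN.
ΣF_x = 0: A_x − T·cos34° = 0 → A_x = 89.334 × 0.829038 = 74.06 kN.
ΣF_y = 0: A_y + T·sin34° − 30 − 40 = 0 → A_y = 70 − 89.334 × 0.559193 = 20.05 kN.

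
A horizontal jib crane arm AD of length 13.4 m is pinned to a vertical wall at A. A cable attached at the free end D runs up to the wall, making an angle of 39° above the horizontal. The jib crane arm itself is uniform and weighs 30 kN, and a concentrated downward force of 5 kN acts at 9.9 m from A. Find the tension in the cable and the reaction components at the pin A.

T = 29.71 kN, A_x = 23.09 kN, A_y = 16.31 kN

ΣM about A: T·sin39°·13.4 − 30·6.7 − 5·9.9 = 0 → T = 250.5/(13.4·0.62932) = 29.7051 ≈ 29.71 kN.
ΣF_x = 0: A_x − T·cos39° = 0 → A_x = 29.7051 × 0.777146 = 23.09 kN.
ΣF_y = 0: A_y + T·sin39° − 30 − 5 = 0 → A_y = 35 − 29.7051 × 0.62932 = 16.31 kN.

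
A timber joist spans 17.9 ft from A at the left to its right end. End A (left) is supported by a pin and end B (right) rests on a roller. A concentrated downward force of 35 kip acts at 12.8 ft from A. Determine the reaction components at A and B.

A_x = 0, A_y = 9.972 kip, B_y = 25.03 kip

ΣM about A: B_y·17.9 − 35·12.8 = 0 → B_y = 448/17.9 = 25.0279 ≈ 25.03 kip.
ΣF_y = 0: A_y + 25.0279 − 35 = 0 → A_y = 9.972 kip.
ΣF_x = 0: no horizontal applied forces, so A_x = 0.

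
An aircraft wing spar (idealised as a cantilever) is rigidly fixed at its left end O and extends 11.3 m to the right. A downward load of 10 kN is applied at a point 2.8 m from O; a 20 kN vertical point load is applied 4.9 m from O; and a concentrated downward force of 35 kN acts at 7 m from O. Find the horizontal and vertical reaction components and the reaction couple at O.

ΣF_x = 0: O_x = 0.
ΣF_y = 0: O_y − 10 − 20 − 35 = 0 → O_y = 65.00 kN.
ΣM about O: M_O − 10·2.8 − 20·4.9 − 35·7 = 0 → M_O = 371.0 kN·m.

O_x = 0, O_y = 65.00 kN, M_O = 371.0 kN·m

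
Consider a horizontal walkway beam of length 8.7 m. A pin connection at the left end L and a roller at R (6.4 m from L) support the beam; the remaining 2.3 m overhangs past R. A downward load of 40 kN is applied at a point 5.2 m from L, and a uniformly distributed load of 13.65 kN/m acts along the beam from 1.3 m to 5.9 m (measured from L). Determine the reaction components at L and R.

Resultant of the distributed load: 13.65 × 4.6 = 62.79 kN at 3.6 m from L.
Taking moments about L: R_y·6.4 − 40·5.2 − (13.65·4.6)·3.6 = 0 → R_y = 434.044/6.4 = 67.8194 ≈ 67.82 kN.
ΣF_y = 0: L_y + 67.8194 − 40 − 13.65·4.6 = 0 → L_y = 34.97 kN.
ΣF_x = 0: no horizontal applied forces, so L_x = 0.

L_x = 0, L_y = 34.97 kN, R_y = 67.82 kN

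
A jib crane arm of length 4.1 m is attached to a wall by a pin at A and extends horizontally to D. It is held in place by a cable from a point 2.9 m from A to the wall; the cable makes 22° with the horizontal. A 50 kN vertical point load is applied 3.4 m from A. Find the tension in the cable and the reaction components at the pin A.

ΣM about A: T·sin22°·2.9 − 50·3.4 = 0 → T = 170/(2.9·0.374607) = 156.486 ≈ 156.5 kN.
ΣF_x = 0: A_x − T·cos22° = 0 → A_x = 156.486 × 0.927184 = 145.1 kN.
ΣF_y = 0: A_y + T·sin22° − 50 = 0 → A_y = 50 − 156.486 × 0.374607 = -8.621 kN.

T = 156.5 kN, A_x = 145.1 kN, A_y = -8.621 kN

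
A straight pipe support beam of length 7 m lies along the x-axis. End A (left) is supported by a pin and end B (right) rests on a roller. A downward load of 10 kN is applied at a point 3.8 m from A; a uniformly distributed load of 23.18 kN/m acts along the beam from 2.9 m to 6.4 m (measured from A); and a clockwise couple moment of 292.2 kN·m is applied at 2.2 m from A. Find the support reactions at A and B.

A_x = 0, A_y = -9.935 kN, B_y = 101.1 kN

Resultant of the distributed load: 23.18 × 3.5 = 81.13 kN at 4.65 m from A.
Moments about A: B_y·7 − 10·3.8 − (23.18·3.5)·4.65 − 292.2 = 0 → B_y = 707.4545/7 = 101.065 ≈ 101.1 kN.
ΣF_y = 0: A_y + 101.065 − 10 − 23.18·3.5 = 0 → A_y = -9.935 kN.
ΣF_x = 0: no horizontal applied forces, so A_x = 0.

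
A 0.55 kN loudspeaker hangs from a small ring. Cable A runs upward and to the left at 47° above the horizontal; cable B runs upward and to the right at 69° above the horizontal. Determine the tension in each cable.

T_A = 0.2193 kN, T_B = 0.4173 kN

ΣF_x = 0: −T_A·cos47° + T_B·cos69° = 0 → T_B = 1.90307·T_A.
ΣF_y = 0: T_A·sin47° + T_B·sin69° = 0.55.
Substitute: T_A·(0.731354 + 1.90307·0.93358) = 0.55 → T_A = 0.219296 ≈ 0.2193 kN.
Then T_B = 1.90307 × 0.219296 = 0.4173 kN.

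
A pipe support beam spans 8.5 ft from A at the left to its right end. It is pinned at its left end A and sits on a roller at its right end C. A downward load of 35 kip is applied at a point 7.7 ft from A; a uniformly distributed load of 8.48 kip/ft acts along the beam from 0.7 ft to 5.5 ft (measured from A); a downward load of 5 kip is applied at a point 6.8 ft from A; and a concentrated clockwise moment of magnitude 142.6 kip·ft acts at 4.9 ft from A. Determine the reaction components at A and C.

Resultant of the distributed load: 8.48 × 4.8 = 40.704 kip at 3.1 ft from A.
Moments about A: C_y·8.5 − 35·7.7 − (8.48·4.8)·3.1 − 5·6.8 − 142.6 = 0 → C_y = 572.2824/8.5 = 67.3273 ≈ 67.33 kip.
ΣF_y = 0: A_y + 67.3273 − 35 − 8.48·4.8 − 5 = 0 → A_y = 13.38 kip.
ΣF_x = 0: no horizontal applied forces, so A_x = 0.

A_x = 0, A_y = 13.38 kip, C_y = 67.33 kip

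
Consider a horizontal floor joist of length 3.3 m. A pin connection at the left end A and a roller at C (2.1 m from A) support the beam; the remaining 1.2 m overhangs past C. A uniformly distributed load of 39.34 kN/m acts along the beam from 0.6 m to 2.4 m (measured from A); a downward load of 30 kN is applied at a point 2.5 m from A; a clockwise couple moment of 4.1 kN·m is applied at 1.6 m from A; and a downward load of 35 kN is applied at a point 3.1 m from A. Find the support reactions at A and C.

Resultant of the distributed load: 39.34 × 1.8 = 70.812 kN at 1.5 m from A.
Moments about A: C_y·2.1 − (39.34·1.8)·1.5 − 30·2.5 − 4.1 − 35·3.1 = 0 → C_y = 293.818/2.1 = 139.913 ≈ 139.9 kN.
ΣF_y = 0: A_y + 139.913 − 39.34·1.8 − 30 − 35 = 0 → A_y = -4.101 kN.
ΣF_x = 0: no horizontal applied forces, so A_x = 0.

A_x = 0, A_y = -4.101 kN, C_y = 139.9 kN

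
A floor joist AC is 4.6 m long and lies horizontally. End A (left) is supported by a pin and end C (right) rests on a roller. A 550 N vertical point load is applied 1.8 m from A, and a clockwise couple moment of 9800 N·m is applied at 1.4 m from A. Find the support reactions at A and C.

ΣM about A: C_y·4.6 − 550·1.8 − 9800 = 0 → C_y = 10790/4.6 = 2345.65 ≈ 2346 N.
ΣF_y = 0: A_y + 2345.65 − 550 = 0 → A_y = -1796 N.
ΣF_x = 0: no horizontal applied forces, so A_x = 0.

A_x = 0, A_y = -1796 N, C_y = 2346 N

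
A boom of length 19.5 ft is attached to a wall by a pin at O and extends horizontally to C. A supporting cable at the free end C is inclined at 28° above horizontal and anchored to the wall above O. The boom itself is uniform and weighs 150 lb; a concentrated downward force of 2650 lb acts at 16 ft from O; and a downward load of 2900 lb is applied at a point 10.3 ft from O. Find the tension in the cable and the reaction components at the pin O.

ΣM about O: T·sin28°·19.5 − 150·9.75 − 2650·16 − 2900·10.3 = 0 → T = 73732.5/(19.5·0.469472) = 8054.06 ≈ 8054 lb.
ΣF_x = 0: O_x − T·cos28° = 0 → O_x = 8054.06 × 0.882948 = 7111 lb.
ΣF_y = 0: O_y + T·sin28° − 150 − 2650 − 2900 = 0 → O_y = 5700 − 8054.06 × 0.469472 = 1919 lb.

T = 8054 lb, O_x = 7111 lb, O_y = 1919 lb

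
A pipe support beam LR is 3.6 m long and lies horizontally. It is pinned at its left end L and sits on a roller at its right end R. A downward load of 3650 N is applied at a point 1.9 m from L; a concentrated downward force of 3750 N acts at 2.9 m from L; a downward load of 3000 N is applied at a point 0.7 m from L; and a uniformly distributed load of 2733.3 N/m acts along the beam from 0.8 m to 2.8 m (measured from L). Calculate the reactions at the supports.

Resultant of the distributed load: 2733.3 × 2 = 5466.6 N at 1.8 m from L.
ΣM about L: R_y·3.6 − 3650·1.9 − 3750·2.9 − 3000·0.7 − (2733.3·2)·1.8 = 0 → R_y = 29749.88/3.6 = 8263.86 ≈ 8264 N.
ΣF_y = 0: L_y + 8263.86 − 3650 − 3750 − 3000 − 2733.3·2 = 0 → L_y = 7603 N.
ΣF_x = 0: no horizontal applied forces, so L_x = 0.

L_x = 0, L_y = 7603 N, R_y = 8264 N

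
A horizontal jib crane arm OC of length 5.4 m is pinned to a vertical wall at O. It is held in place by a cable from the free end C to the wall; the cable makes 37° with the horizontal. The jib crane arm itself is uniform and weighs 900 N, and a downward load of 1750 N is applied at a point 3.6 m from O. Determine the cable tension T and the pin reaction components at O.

T = 2686 N, O_x = 2145 N, O_y = 1033 N

ΣM about O: T·sin37°·5.4 − 900·2.7 − 1750·3.6 = 0 → T = 8730/(5.4·0.601815) = 2686.32 ≈ 2686 N.
ΣF_x = 0: O_x − T·cos37° = 0 → O_x = 2686.32 × 0.798636 = 2145 N.
ΣF_y = 0: O_y + T·sin37° − 900 − 1750 = 0 → O_y = 2650 − 2686.32 × 0.601815 = 1033 N.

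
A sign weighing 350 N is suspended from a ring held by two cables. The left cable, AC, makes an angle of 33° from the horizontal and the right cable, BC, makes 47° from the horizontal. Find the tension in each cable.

T_AC = 242.4 N, T_BC = 298.1 N

ΣF_x = 0: −T_AC·cos33° + T_BC·cos47° = 0 → T_BC = 1.22973·T_AC.
ΣF_y = 0: T_AC·sin33° + T_BC·sin47° = 350.
Substitute: T_AC·(0.544639 + 1.22973·0.731354) = 350 → T_AC = 242.381 ≈ 242.4 N.
Then T_BC = 1.22973 × 242.381 = 298.1 N.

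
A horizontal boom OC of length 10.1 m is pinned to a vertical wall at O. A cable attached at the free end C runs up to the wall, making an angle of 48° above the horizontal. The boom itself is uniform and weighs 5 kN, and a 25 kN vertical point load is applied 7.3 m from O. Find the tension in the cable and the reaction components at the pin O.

T = 27.68 kN, O_x = 18.52 kN, O_y = 9.431 kN

ΣM about O: T·sin48°·10.1 − 5·5.05 − 25·7.3 = 0 → T = 207.75/(10.1·0.743145) = 27.6787 ≈ 27.68 kN.
ΣF_x = 0: O_x − T·cos48° = 0 → O_x = 27.6787 × 0.669131 = 18.52 kN.
ΣF_y = 0: O_y + T·sin48° − 5 − 25 = 0 → O_y = 30 − 27.6787 × 0.743145 = 9.431 kN.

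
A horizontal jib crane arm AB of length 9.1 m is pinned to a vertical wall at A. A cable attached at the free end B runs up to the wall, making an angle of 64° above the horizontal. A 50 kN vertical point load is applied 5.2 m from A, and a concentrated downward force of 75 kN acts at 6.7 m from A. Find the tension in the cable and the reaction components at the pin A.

ΣM about A: T·sin64°·9.1 − 50·5.2 − 75·6.7 = 0 → T = 762.5/(9.1·0.898794) = 93.2263 ≈ 93.23 kN.
ΣF_x = 0: A_x − T·cos64° = 0 → A_x = 93.2263 × 0.438371 = 40.87 kN.
ΣF_y = 0: A_y + T·sin64° − 50 − 75 = 0 → A_y = 125 − 93.2263 × 0.898794 = 41.21 kN.

T = 93.23 kN, A_x = 40.87 kN, A_y = 41.21 kN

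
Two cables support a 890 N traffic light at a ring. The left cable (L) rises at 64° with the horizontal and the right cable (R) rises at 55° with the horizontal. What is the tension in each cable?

T_L = 583.7 N, T_R = 446.1 N

ΣF_x = 0: −T_L·cos64° + T_R·cos55° = 0 → T_R = 0.764277·T_L.
ΣF_y = 0: T_L·sin64° + T_R·sin55° = 890.
Substitute: T_L·(0.898794 + 0.764277·0.819152) = 890 → T_L = 583.663 ≈ 583.7 N.
Then T_R = 0.764277 × 583.663 = 446.1 N.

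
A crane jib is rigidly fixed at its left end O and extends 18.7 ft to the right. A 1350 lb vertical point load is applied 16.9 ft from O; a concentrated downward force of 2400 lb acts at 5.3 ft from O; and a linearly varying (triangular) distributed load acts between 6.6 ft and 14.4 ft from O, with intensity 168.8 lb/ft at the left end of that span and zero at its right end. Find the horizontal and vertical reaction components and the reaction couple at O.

Resultant of the triangular load: ½ × 168.8 × 7.8 = 658.32 lb, acting at 9.2 ft from O (one-third of the span from the peak).
ΣF_x = 0: O_x = 0.
ΣF_y = 0: O_y − 1350 − 2400 − ½·168.8·7.8 = 0 → O_y = 4408 lb.
ΣM about O: M_O − 1350·16.9 − 2400·5.3 − (½·168.8·7.8)·9.2 = 0 → M_O = 41590 lb·ft.

O_x = 0, O_y = 4408 lb, M_O = 41590 lb·ft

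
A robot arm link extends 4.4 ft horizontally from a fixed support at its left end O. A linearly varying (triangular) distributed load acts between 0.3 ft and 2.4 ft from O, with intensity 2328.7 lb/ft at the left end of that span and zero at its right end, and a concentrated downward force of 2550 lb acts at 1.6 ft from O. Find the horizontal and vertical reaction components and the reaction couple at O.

O_x = 0, O_y = 4995 lb, M_O = 6525 lb·ft

Resultant of the triangular load: ½ × 2328.7 × 2.1 = 2445.135 lb, acting at 1 ft from O (one-third of the span from the peak).
ΣF_x = 0: O_x = 0.
ΣF_y = 0: O_y − ½·2328.7·2.1 − 2550 = 0 → O_y = 4995 lb.
ΣM about O: M_O − (½·2328.7·2.1)·1 − 2550·1.6 = 0 → M_O = 6525 lb·ft.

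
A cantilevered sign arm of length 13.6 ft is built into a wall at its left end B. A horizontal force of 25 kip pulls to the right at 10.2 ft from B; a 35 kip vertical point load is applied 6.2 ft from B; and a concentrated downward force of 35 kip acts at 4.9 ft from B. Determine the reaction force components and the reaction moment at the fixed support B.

B_x = -25.00 kip, B_y = 70.00 kip, M_B = 388.5 kip·ft

ΣF_x = 0: B_x + 25 = 0 → B_x = -25.00 kip.
ΣF_y = 0: B_y − 35 − 35 = 0 → B_y = 70.00 kip.
ΣM about B: M_B − 35·6.2 − 35·4.9 = 0 → M_B = 388.5 kip·ft.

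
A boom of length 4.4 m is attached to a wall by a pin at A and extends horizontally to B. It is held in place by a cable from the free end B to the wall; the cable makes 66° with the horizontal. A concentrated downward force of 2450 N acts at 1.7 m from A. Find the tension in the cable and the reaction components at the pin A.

ΣM about A: T·sin66°·4.4 − 2450·1.7 = 0 → T = 4165/(4.4·0.913545) = 1036.17 ≈ 1036 N.
ΣF_x = 0: A_x − T·cos66° = 0 → A_x = 1036.17 × 0.406737 = 421.4 N.
ΣF_y = 0: A_y + T·sin66° − 2450 = 0 → A_y = 2450 − 1036.17 × 0.913545 = 1503 N.

T = 1036 N, A_x = 421.4 N, A_y = 1503 N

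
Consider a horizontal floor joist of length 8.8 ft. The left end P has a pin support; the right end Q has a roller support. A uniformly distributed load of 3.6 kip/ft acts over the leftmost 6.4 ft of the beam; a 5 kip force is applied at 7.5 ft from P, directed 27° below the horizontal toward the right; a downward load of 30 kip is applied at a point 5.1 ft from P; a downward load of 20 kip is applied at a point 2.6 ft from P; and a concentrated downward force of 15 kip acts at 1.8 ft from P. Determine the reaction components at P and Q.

Resultant of the distributed load: 3.6 × 6.4 = 23.04 kip at 3.2 ft from P.
ΣM about P: Q_y·8.8 − (3.6·6.4)·3.2 − 5·sin27°·7.5 − 30·5.1 − 20·2.6 − 15·1.8 = 0 → Q_y = 322.753/8.8 = 36.6765 ≈ 36.68 kip.
ΣF_y = 0: P_y + 36.6765 − 3.6·6.4 − 5·sin27° − 30 − 20 − 15 = 0 → P_y = 53.63 kip.
ΣF_x = 0: P_x + 5·cos27° = 0 → P_x = -4.455 kip.

P_x = -4.455 kip, P_y = 53.63 kip, Q_y = 36.68 kip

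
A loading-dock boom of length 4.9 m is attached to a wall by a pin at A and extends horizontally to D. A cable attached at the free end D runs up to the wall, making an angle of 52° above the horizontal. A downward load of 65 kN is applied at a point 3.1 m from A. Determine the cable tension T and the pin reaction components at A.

T = 52.19 kN, A_x = 32.13 kN, A_y = 23.88 kN

ΣM about A: T·sin52°·4.9 − 65·3.1 = 0 → T = 201.5/(4.9·0.788011) = 52.1851 ≈ 52.19 kN.
ΣF_x = 0: A_x − T·cos52° = 0 → A_x = 52.1851 × 0.615661 = 32.13 kN.
ΣF_y = 0: A_y + T·sin52° − 65 = 0 → A_y = 65 − 52.1851 × 0.788011 = 23.88 kN.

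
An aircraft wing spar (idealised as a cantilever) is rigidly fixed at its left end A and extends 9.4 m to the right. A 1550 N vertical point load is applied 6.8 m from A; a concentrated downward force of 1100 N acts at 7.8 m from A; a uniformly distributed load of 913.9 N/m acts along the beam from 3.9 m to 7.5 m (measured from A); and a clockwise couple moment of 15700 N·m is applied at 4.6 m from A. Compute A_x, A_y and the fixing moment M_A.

Resultant of the distributed load: 913.9 × 3.6 = 3290.04 N at 5.7 m from A.
ΣF_x = 0: A_x = 0.
ΣF_y = 0: A_y − 1550 − 1100 − 913.9·3.6 = 0 → A_y = 5940 N.
ΣM about A: M_A − 1550·6.8 − 1100·7.8 − (913.9·3.6)·5.7 − 15700 = 0 → M_A = 53570 N·m.

A_x = 0, A_y = 5940 N, M_A = 53570 N·m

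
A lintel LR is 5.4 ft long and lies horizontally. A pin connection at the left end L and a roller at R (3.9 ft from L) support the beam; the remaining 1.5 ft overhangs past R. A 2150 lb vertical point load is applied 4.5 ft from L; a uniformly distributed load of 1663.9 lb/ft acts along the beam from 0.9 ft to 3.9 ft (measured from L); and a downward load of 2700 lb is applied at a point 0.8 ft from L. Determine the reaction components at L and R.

L_x = 0, L_y = 3735 lb, R_y = 6106 lb

Resultant of the distributed load: 1663.9 × 3 = 4991.7 lb at 2.4 ft from L.
Taking moments about L: R_y·3.9 − 2150·4.5 − (1663.9·3)·2.4 − 2700·0.8 = 0 → R_y = 23815.08/3.9 = 6106.43 ≈ 6106 lb.
ΣF_y = 0: L_y + 6106.43 − 2150 − 1663.9·3 − 2700 = 0 → L_y = 3735 lb.
ΣF_x = 0: no horizontal applied forces, so L_x = 0.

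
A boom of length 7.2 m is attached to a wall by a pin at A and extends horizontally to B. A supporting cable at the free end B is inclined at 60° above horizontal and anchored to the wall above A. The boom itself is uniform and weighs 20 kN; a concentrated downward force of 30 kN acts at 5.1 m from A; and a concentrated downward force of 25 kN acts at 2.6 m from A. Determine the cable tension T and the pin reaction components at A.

T = 46.51 kN, A_x = 23.25 kN, A_y = 34.72 kN

ΣM about A: T·sin60°·7.2 − 20·3.6 − 30·5.1 − 25·2.6 = 0 → T = 290/(7.2·0.866025) = 46.5088 ≈ 46.51 kN.
ΣF_x = 0: A_x − T·cos60° = 0 → A_x = 46.5088 × 0.5 = 23.25 kN.
ΣF_y = 0: A_y + T·sin60° − 20 − 30 − 25 = 0 → A_y = 75 − 46.5088 × 0.866025 = 34.72 kN.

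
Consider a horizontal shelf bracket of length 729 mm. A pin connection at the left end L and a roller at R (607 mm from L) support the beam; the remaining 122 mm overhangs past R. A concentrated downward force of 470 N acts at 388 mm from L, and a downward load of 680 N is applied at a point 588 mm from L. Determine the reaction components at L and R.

Taking moments about L: R_y·607 − 470·388 − 680·588 = 0 → R_y = 582200/607 = 959.143 ≈ 959.1 N.
ΣF_y = 0: L_y + 959.143 − 470 − 680 = 0 → L_y = 190.9 N.
ΣF_x = 0: no horizontal applied forces, so L_x = 0.

L_x = 0, L_y = 190.9 N, R_y = 959.1 N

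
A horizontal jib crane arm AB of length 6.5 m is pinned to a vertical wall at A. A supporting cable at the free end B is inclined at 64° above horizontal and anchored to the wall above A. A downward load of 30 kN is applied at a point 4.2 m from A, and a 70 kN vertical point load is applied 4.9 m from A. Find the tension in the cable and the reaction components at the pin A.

ΣM about A: T·sin64°·6.5 − 30·4.2 − 70·4.9 = 0 → T = 469/(6.5·0.898794) = 80.2785 ≈ 80.28 kN.
ΣF_x = 0: A_x − T·cos64° = 0 → A_x = 80.2785 × 0.438371 = 35.19 kN.
ΣF_y = 0: A_y + T·sin64° − 30 − 70 = 0 → A_y = 100 − 80.2785 × 0.898794 = 27.85 kN.

T = 80.28 kN, A_x = 35.19 kN, A_y = 27.85 kN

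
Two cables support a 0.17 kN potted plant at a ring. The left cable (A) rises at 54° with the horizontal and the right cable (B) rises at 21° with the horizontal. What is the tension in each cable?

T_A = 0.1643 kN, T_B = 0.1034 kN

ΣF_x = 0: −T_A·cos54° + T_B·cos21° = 0 → T_B = 0.629603·T_A.
ΣF_y = 0: T_A·sin54° + T_B·sin21° = 0.17.
Substitute: T_A·(0.809017 + 0.629603·0.358368) = 0.17 → T_A = 0.164307 ≈ 0.1643 kN.
Then T_B = 0.629603 × 0.164307 = 0.1034 kN.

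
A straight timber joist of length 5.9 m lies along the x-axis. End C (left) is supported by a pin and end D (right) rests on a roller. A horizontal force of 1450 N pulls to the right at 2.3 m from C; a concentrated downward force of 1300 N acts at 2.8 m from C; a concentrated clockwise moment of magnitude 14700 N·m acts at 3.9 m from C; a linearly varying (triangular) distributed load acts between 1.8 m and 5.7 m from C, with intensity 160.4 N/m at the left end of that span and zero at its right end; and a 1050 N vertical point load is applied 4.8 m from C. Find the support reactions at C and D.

Resultant of the triangular load: ½ × 160.4 × 3.9 = 312.78 N, acting at 3.1 m from C (one-third of the span from the peak).
Taking moments about C: D_y·5.9 − 1300·2.8 − 14700 − (½·160.4·3.9)·3.1 − 1050·4.8 = 0 → D_y = 24349.618/5.9 = 4127.05 ≈ 4127 N.
ΣF_y = 0: C_y + 4127.05 − 1300 − ½·160.4·3.9 − 1050 = 0 → C_y = -1464 N.
ΣF_x = 0: C_x + 1450 = 0 → C_x = -1450 N.

C_x = -1450 N, C_y = -1464 N, D_y = 4127 N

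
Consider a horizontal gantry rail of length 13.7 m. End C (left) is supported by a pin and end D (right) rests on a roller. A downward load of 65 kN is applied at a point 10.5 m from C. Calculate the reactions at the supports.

C_x = 0, C_y = 15.18 kN, D_y = 49.82 kN

ΣM about C: D_y·13.7 − 65·10.5 = 0 → D_y = 682.5/13.7 = 49.8175 ≈ 49.82 kN.
ΣF_y = 0: C_y + 49.8175 − 65 = 0 → C_y = 15.18 kN.
ΣF_x = 0: no horizontal applied forces, so C_x = 0.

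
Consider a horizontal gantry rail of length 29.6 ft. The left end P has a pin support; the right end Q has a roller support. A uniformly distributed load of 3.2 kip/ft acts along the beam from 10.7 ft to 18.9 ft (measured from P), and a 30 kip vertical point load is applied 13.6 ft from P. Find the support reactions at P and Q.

Resultant of the distributed load: 3.2 × 8.2 = 26.24 kip at 14.8 ft from P.
ΣM about P: Q_y·29.6 − (3.2·8.2)·14.8 − 30·13.6 = 0 → Q_y = 796.352/29.6 = 26.9038 ≈ 26.90 kip.
ΣF_y = 0: P_y + 26.9038 − 3.2·8.2 − 30 = 0 → P_y = 29.34 kip.
ΣF_x = 0: no horizontal applied forces, so P_x = 0.

P_x = 0, P_y = 29.34 kip, Q_y = 26.90 kip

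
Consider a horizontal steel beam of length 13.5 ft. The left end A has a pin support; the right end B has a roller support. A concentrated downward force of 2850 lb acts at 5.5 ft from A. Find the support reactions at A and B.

A_x = 0, A_y = 1689 lb, B_y = 1161 lb

Moments about A: B_y·13.5 − 2850·5.5 = 0 → B_y = 15675/13.5 = 1161.11 ≈ 1161 lb.
ΣF_y = 0: A_y + 1161.11 − 2850 = 0 → A_y = 1689 lb.
ΣF_x = 0: no horizontal applied forces, so A_x = 0.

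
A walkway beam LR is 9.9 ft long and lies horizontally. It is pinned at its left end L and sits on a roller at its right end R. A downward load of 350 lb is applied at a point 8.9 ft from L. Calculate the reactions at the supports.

ΣM about L: R_y·9.9 − 350·8.9 = 0 → R_y = 3115/9.9 = 314.646 ≈ 314.6 lb.
ΣF_y = 0: L_y + 314.646 − 350 = 0 → L_y = 35.35 lb.
ΣF_x = 0: no horizontal applied forces, so L_x = 0.

L_x = 0, L_y = 35.35 lb, R_y = 314.6 lb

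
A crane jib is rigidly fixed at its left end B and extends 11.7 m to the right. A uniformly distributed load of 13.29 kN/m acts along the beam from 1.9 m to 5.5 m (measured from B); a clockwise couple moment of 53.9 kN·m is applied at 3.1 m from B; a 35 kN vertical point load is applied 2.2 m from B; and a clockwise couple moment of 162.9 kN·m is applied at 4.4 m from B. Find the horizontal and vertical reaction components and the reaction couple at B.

Resultant of the distributed load: 13.29 × 3.6 = 47.844 kN at 3.7 m from B.
ΣF_x = 0: B_x = 0.
ΣF_y = 0: B_y − 13.29·3.6 − 35 = 0 → B_y = 82.84 kN.
ΣM about B: M_B − (13.29·3.6)·3.7 − 53.9 − 35·2.2 − 162.9 = 0 → M_B = 470.8 kN·m.

B_x = 0, B_y = 82.84 kN, M_B = 470.8 kN·m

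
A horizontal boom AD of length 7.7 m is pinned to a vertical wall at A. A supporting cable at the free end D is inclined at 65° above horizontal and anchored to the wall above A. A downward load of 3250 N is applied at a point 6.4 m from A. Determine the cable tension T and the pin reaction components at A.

T = 2981 N, A_x = 1260 N, A_y = 548.7 N

ΣM about A: T·sin65°·7.7 − 3250·6.4 = 0 → T = 20800/(7.7·0.906308) = 2980.55 ≈ 2981 N.
ΣF_x = 0: A_x − T·cos65° = 0 → A_x = 2980.55 × 0.422618 = 1260 N.
ΣF_y = 0: A_y + T·sin65° − 3250 = 0 → A_y = 3250 − 2980.55 × 0.906308 = 548.7 N.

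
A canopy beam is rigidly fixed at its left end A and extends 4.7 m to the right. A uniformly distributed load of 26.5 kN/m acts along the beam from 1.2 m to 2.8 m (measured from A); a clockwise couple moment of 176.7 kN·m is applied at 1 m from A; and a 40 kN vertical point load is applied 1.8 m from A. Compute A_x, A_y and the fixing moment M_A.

A_x = 0, A_y = 82.40 kN, M_A = 333.5 kN·m

Resultant of the distributed load: 26.5 × 1.6 = 42.4 kN at 2 m from A.
ΣF_x = 0: A_x = 0.
ΣF_y = 0: A_y − 26.5·1.6 − 40 = 0 → A_y = 82.40 kN.
ΣM about A: M_A − (26.5·1.6)·2 − 176.7 − 40·1.8 = 0 → M_A = 333.5 kN·m.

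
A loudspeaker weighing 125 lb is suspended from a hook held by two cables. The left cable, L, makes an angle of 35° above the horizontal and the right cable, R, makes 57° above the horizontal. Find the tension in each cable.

ΣF_x = 0: −T_L·cos35° + T_R·cos57° = 0 → T_R = 1.50403·T_L.
ΣF_y = 0: T_L·sin35° + T_R·sin57° = 125.
Substitute: T_L·(0.573576 + 1.50403·0.838671) = 125 → T_L = 68.1213 ≈ 68.12 lb.
Then T_R = 1.50403 × 68.1213 = 102.5 lb.

T_L = 68.12 lb, T_R = 102.5 lb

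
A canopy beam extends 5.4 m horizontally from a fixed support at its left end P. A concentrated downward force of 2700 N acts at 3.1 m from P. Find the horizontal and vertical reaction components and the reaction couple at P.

P_x = 0, P_y = 2700 N, M_P = 8370 N·m

ΣF_x = 0: P_x = 0.
ΣF_y = 0: P_y − 2700 = 0 → P_y = 2700 N.
ΣM about P: M_P − 2700·3.1 = 0 → M_P = 8370 N·m.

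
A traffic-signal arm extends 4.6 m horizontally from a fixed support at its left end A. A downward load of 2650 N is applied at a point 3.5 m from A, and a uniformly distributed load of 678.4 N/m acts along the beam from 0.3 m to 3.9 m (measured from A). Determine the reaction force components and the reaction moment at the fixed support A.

A_x = 0, A_y = 5092 N, M_A = 14400 N·m

Resultant of the distributed load: 678.4 × 3.6 = 2442.24 N at 2.1 m from A.
ΣF_x = 0: A_x = 0.
ΣF_y = 0: A_y − 2650 − 678.4·3.6 = 0 → A_y = 5092 N.
ΣM about A: M_A − 2650·3.5 − (678.4·3.6)·2.1 = 0 → M_A = 14400 N·m.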